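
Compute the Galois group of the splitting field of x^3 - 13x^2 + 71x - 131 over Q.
The polynomial is an irreducible cubic over Q and its discriminant is -17856, which is not a perfect square. For an irreducible cubic, a non-square discriminant gives Galois group S_3.

S_3, the symmetric group on 3 letters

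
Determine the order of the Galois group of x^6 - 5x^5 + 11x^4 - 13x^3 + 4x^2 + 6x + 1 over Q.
36

The degree of the splitting field over Q equals the order of the Galois group, so first determine the group. The polynomial f is an irreducible sextic over Q, so G = Gal(f/Q) is one of the 16 transitive subgroups 6T1, ..., 6T16 of S_6. The discriminant of f is 525625 = 725^2, a perfect square, so G is contained in A_6. The transitive groups of degree 6 contained in A_6 are: A_4 (6T4, order 12), S_4 (6T7, order 24), (C_3 x C_3) : C_4 (6T10, order 36), PSL(2,5) (6T12, order 60), A_6 (6T15, order 360). By Dedekind's theorem, for a prime p not dividing disc(f) the degrees of the irreducible factors of f mod p form the cycle type of an element of G. Factoring f modulo the 19 such primes p <= 73 (skipping 5, 29, which divide the discriminant), each new pattern first appears at: mod 2: f = (x^2 + x + 1)(x^4 + x + 1), pattern 4+2; mod 11: f = (x^3 + x^2 + 3x + 1)(x^3 + 5x^2 + 3x + 1), pattern 3+3; mod 19: f = (x + 10)(x + 11)(x^2 + 2x + 2)(x^2 + 10x + 7), pattern 2+2+1+1; mod 61: f = (x + 27)(x + 34)(x + 41)(x^3 + 15x^2 + 3x + 1), pattern 3+1+1+1. No other pattern occurs in this range, so the set of observed cycle types is {4+2, 3+3, 2+2+1+1, 3+1+1+1}. The candidates containing elements of all these cycle types are (C_3 x C_3) : C_4 (6T10) of order 36, A_6 (6T15) of order 360; the others are excluded. The observed types are precisely the cycle types that occur in (C_3 x C_3) : C_4 (6T10) (apart from the identity). Each of the other remaining candidates has further cycle types, and by the Chebotarev density theorem the matching factorization patterns would occur for a proportion of primes equal to their share of the group: A_6 (6T15) additionally contains elements of type 5+1 (144 of its 360 elements, about 40% of primes). None of the 19 primes tested shows any such pattern (for each of these groups the chance of that is below 10^-4), which rules them out. Hence G = (C_3 x C_3) : C_4 (6T10), of order 36. The Galois group (C_3 x C_3) : C_4 (6T10) has order 36, so the splitting field has degree 36 over Q.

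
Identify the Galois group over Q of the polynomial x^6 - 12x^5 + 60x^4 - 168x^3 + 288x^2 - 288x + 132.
The polynomial f is an irreducible sextic over Q, so G = Gal(f/Q) is one of the 16 transitive subgroups 6T1, ..., 6T16 of S_6. The discriminant of f is 1289945088, which is not a perfect square, so G is not contained in A_6. The transitive groups of degree 6 not contained in A_6 are: C_6 (6T1, order 6), S_3 (6T2, order 6), D_6 (6T3, order 12), C_3 x S_3 (6T5, order 18), A_4 x C_2 (6T6, order 24), S_4 (6T8, order 24), S_3 x S_3 (6T9, order 36), S_4 x C_2 (6T11, order 48), (S_3 x S_3) : C_2 (6T13, order 72), PGL(2,5) (6T14, order 120), S_6 (6T16, order 720). By Dedekind's theorem, for a prime p not dividing disc(f) the degrees of the irreducible factors of f mod p form the cycle type of an element of G. Factoring f modulo the 23 such primes p <= 97 (skipping 2, 3, which divide the discriminant), each new pattern first appears at: mod 5: f = (x^6 + 3x^5 + 2x^3 + 3x^2 + 2x + 2), pattern 6; mod 11: f = (x)(x + 6)(x^2 + 5x + 1)(x^2 + 10x + 7), pattern 2+2+1+1; mod 13: f = (x + 1)(x + 7)(x + 12)(x^3 + 7x^2 + 12x + 9), pattern 3+1+1+1; mod 31: f = (x^2 + 9x + 25)(x^2 + 11x + 23)(x^2 + 30x + 26), pattern 2+2+2; mod 97: f = (x^3 + 91x^2 + 12x + 8)(x^3 + 91x^2 + 12x + 65), pattern 3+3. No other pattern occurs in this range, so the set of observed cycle types is {6, 2+2+1+1, 3+1+1+1, 2+2+2, 3+3}. The candidates containing elements of all these cycle types are S_3 x S_3 (6T9) of order 36, (S_3 x S_3) : C_2 (6T13) of order 72, S_6 (6T16) of order 720; the others are excluded. The observed types are precisely the cycle types that occur in S_3 x S_3 (6T9) (apart from the identity). Each of the other remaining candidates has further cycle types, and by the Chebotarev density theorem the matching factorization patterns would occur for a proportion of primes equal to their share of the group: (S_3 x S_3) : C_2 (6T13) additionally contains elements of type 4+2, 3+2+1, 2+1+1+1+1 (36 of its 72 elements, about 50% of primes); S_6 (6T16) additionally contains elements of type 5+1, 4+2, 4+1+1, 3+2+1, 2+1+1+1+1 (459 of its 720 elements, about 64% of primes). None of the 23 primes tested shows any such pattern (for each of these groups the chance of that is below 10^-4), which rules them out. Hence G = S_3 x S_3 (6T9), of order 36.

S_3 x S_3 (order 36)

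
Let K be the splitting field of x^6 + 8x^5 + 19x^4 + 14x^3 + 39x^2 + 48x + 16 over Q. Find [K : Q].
36

The degree of the splitting field over Q equals the order of the Galois group, so first determine the group. The polynomial f is an irreducible sextic over Q, so G = Gal(f/Q) is one of the 16 transitive subgroups 6T1, ..., 6T16 of S_6. The discriminant of f is 90962560000 = 301600^2, a perfect square, so G is contained in A_6. The transitive groups of degree 6 contained in A_6 are: A_4 (6T4, order 12), S_4 (6T7, order 24), (C_3 x C_3) : C_4 (6T10, order 36), PSL(2,5) (6T12, order 60), A_6 (6T15, order 360). By Dedekind's theorem, for a prime p not dividing disc(f) the degrees of the irreducible factors of f mod p form the cycle type of an element of G. Factoring f modulo the 19 such primes p <= 83 (skipping 2, 5, 13, 29, which divide the discriminant), each new pattern first appears at: mod 3: f = (x^2 + x + 2)(x^4 + x^3 + x^2 + 2x + 2), pattern 4+2; mod 11: f = (x^3 + x^2 + 2x + 3)(x^3 + 7x^2 + 10x + 9), pattern 3+3; mod 19: f = (x + 2)(x + 5)(x^2 + 9)(x^2 + x + 12), pattern 2+2+1+1; mod 61: f = (x + 31)(x + 38)(x + 48)(x^3 + 13x^2 + 47x + 15), pattern 3+1+1+1. No other pattern occurs in this range, so the set of observed cycle types is {4+2, 3+3, 2+2+1+1, 3+1+1+1}. The candidates containing elements of all these cycle types are (C_3 x C_3) : C_4 (6T10) of order 36, A_6 (6T15) of order 360; the others are excluded. The observed types are precisely the cycle types that occur in (C_3 x C_3) : C_4 (6T10) (apart from the identity). Each of the other remaining candidates has further cycle types, and by the Chebotarev density theorem the matching factorization patterns would occur for a proportion of primes equal to their share of the group: A_6 (6T15) additionally contains elements of type 5+1 (144 of its 360 elements, about 40% of primes). None of the 19 primes tested shows any such pattern (for each of these groups the chance of that is below 10^-4), which rules them out. Hence G = (C_3 x C_3) : C_4 (6T10), of order 36. The Galois group (C_3 x C_3) : C_4 (6T10) has order 36, so the splitting field has degree 36 over Q.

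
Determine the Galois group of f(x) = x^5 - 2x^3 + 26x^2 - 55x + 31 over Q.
S_5 (order 120)

The polynomial f is an irreducible quintic over Q, so G = Gal(f/Q) is a transitive subgroup of S_5: one of C_5 (5T1, order 5), D_5 (5T2, order 10), F_20 (5T3, order 20), A_5 (5T4, order 60) or S_5 (5T5, order 120). The discriminant of f is 2019549349, which is not a perfect square, so G is not contained in A_5. The transitive groups of degree 5 not contained in A_5 are: F_20 (5T3, order 20), S_5 (5T5, order 120). By Dedekind's theorem, for a prime p not dividing disc(f) the degrees of the irreducible factors of f mod p form the cycle type of an element of G. Factoring f modulo the first such prime p = 2, each new pattern first appears at: mod 2: f = (x^2 + x + 1)(x^3 + x^2 + 1), pattern 3+2. No other pattern occurs in this range, so the set of observed cycle types is {3+2}. Among the candidates above, the only group containing elements of all these cycle types is S_5 (5T5) — F_20 (5T3) lacks at least one of them. Hence G = S_5 (5T5), of order 120.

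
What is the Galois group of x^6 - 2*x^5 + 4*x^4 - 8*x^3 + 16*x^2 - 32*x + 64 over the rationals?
C_6, the cyclic group of order 6

The polynomial f is an irreducible sextic over Q, so G = Gal(f/Q) is one of the 16 transitive subgroups 6T1, ..., 6T16 of S_6. The discriminant of f is -18046378835968, which is not a perfect square, so G is not contained in A_6. The transitive groups of degree 6 not contained in A_6 are: C_6 (6T1, order 6), S_3 (6T2, order 6), D_6 (6T3, order 12), C_3 x S_3 (6T5, order 18), A_4 x C_2 (6T6, order 24), S_4 (6T8, order 24), S_3 x S_3 (6T9, order 36), S_4 x C_2 (6T11, order 48), (S_3 x S_3) : C_2 (6T13, order 72), PGL(2,5) (6T14, order 120), S_6 (6T16, order 720). By Dedekind's theorem, for a prime p not dividing disc(f) the degrees of the irreducible factors of f mod p form the cycle type of an element of G. Factoring f modulo the 37 such primes p <= 167 (skipping 2, 7, which divide the discriminant), each new pattern first appears at: mod 3: f = (x^6 + x^5 + x^4 + x^3 + x^2 + x + 1), pattern 6; mod 11: f = (x^3 + x^2 + 5x + 8)(x^3 + 8x^2 + 2x + 8), pattern 3+3; mod 13: f = (x^2 + x + 4)(x^2 + 3x + 4)(x^2 + 7x + 4), pattern 2+2+2; mod 29: f = (x + 3)(x + 11)(x + 14)(x + 17)(x + 19)(x + 21), pattern 1+1+1+1+1+1. No other pattern occurs in this range, so the set of observed cycle types is {6, 3+3, 2+2+2, 1+1+1+1+1+1}. The candidates containing elements of all these cycle types are C_6 (6T1) of order 6, D_6 (6T3) of order 12, C_3 x S_3 (6T5) of order 18, A_4 x C_2 (6T6) of order 24, S_3 x S_3 (6T9) of order 36, S_4 x C_2 (6T11) of order 48, (S_3 x S_3) : C_2 (6T13) of order 72, PGL(2,5) (6T14) of order 120, S_6 (6T16) of order 720; the others are excluded. The observed types are precisely the cycle types that occur in C_6 (6T1). Each of the other remaining candidates has further cycle types, and by the Chebotarev density theorem the matching factorization patterns would occur for a proportion of primes equal to their share of the group: D_6 (6T3) additionally contains elements of type 2+2+1+1 (3 of its 12 elements, about 25% of primes); C_3 x S_3 (6T5) additionally contains elements of type 3+1+1+1 (4 of its 18 elements, about 22% of primes); A_4 x C_2 (6T6) additionally contains elements of type 2+2+1+1, 2+1+1+1+1 (6 of its 24 elements, about 25% of primes); S_3 x S_3 (6T9) additionally contains elements of type 3+1+1+1, 2+2+1+1 (13 of its 36 elements, about 36% of primes); S_4 x C_2 (6T11) additionally contains elements of type 4+2, 4+1+1, 2+2+1+1, 2+1+1+1+1 (24 of its 48 elements, about 50% of primes); (S_3 x S_3) : C_2 (6T13) additionally contains elements of type 4+2, 3+2+1, 3+1+1+1, 2+2+1+1, 2+1+1+1+1 (49 of its 72 elements, about 68% of primes); PGL(2,5) (6T14) additionally contains elements of type 5+1, 4+1+1, 2+2+1+1 (69 of its 120 elements, about 58% of primes); S_6 (6T16) additionally contains elements of type 5+1, 4+2, 4+1+1, 3+2+1, 3+1+1+1, 2+2+1+1, 2+1+1+1+1 (544 of its 720 elements, about 76% of primes). None of the 37 primes tested shows any such pattern (for each of these groups the chance of that is below 10^-4), which rules them out. Hence G = C_6 (6T1), of order 6.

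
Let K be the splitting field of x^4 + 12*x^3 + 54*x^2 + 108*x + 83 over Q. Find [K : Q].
8

The degree of the splitting field over Q equals the order of the Galois group, so first determine the group. The polynomial is an irreducible quartic over Q and its discriminant is 2048, which is not a perfect square, so the Galois group is not contained in A_4. The resolvent cubic y^3 - 54*y^2 + 964*y - 5688 has exactly one rational root, so the Galois group is C_4 or D_4. The quartic remains irreducible over Q(sqrt(disc)), so the group is D_4. The Galois group D_4 (4T3) has order 8, so the splitting field has degree 8 over Q.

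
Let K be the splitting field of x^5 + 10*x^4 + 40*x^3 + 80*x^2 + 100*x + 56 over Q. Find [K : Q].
The degree of the splitting field over Q equals the order of the Galois group, so first determine the group. The polynomial f is an irreducible quintic over Q, so G = Gal(f/Q) is a transitive subgroup of S_5: one of C_5 (5T1, order 5), D_5 (5T2, order 10), F_20 (5T3, order 20), A_5 (5T4, order 60) or S_5 (5T5, order 120). The discriminant of f is 1024000000 = 32000^2, a perfect square, so G is contained in A_5. The transitive groups of degree 5 contained in A_5 are: C_5 (5T1, order 5), D_5 (5T2, order 10), A_5 (5T4, order 60). By Dedekind's theorem, for a prime p not dividing disc(f) the degrees of the irreducible factors of f mod p form the cycle type of an element of G. Factoring f modulo the 2 such primes p <= 7 (skipping 2, 5, which divide the discriminant), each new pattern first appears at: mod 3: f = (x^5 + x^4 + x^3 + 2x^2 + x + 2), pattern 5; mod 7: f = (x)(x + 6)(x^3 + 4x^2 + 2x + 5), pattern 3+1+1. No other pattern occurs in this range, so the set of observed cycle types is {5, 3+1+1}. Among the candidates above, the only group containing elements of all these cycle types is A_5 (5T4) — each of C_5 (5T1), D_5 (5T2) lacks at least one of them. Hence G = A_5 (5T4), of order 60. The Galois group A_5 (5T4) has order 60, so the splitting field has degree 60 over Q.

60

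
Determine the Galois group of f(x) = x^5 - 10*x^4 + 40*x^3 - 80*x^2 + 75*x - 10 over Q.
D_5

The polynomial f is an irreducible quintic over Q, so G = Gal(f/Q) is a transitive subgroup of S_5: one of C_5 (5T1, order 5), D_5 (5T2, order 10), F_20 (5T3, order 20), A_5 (5T4, order 60) or S_5 (5T5, order 120). The discriminant of f is 64000000 = 8000^2, a perfect square, so G is contained in A_5. The transitive groups of degree 5 contained in A_5 are: C_5 (5T1, order 5), D_5 (5T2, order 10), A_5 (5T4, order 60). By Dedekind's theorem, for a prime p not dividing disc(f) the degrees of the irreducible factors of f mod p form the cycle type of an element of G. Factoring f modulo the 23 such primes p <= 97 (skipping 2, 5, which divide the discriminant), each new pattern first appears at: mod 3: f = (x + 1)(x^2 + 1)(x^2 + x + 2), pattern 2+2+1; mod 7: f = (x^5 + 4x^4 + 5x^3 + 4x^2 + 5x + 4), pattern 5. No other pattern occurs in this range, so the set of observed cycle types is {2+2+1, 5}. The candidates containing elements of all these cycle types are D_5 (5T2) of order 10, A_5 (5T4) of order 60; the others are excluded. The observed types are precisely the cycle types that occur in D_5 (5T2) (apart from the identity). Each of the other remaining candidates has further cycle types, and by the Chebotarev density theorem the matching factorization patterns would occur for a proportion of primes equal to their share of the group: A_5 (5T4) additionally contains elements of type 3+1+1 (20 of its 60 elements, about 33% of primes). None of the 23 primes tested shows any such pattern (for each of these groups the chance of that is below 10^-4), which rules them out. Hence G = D_5 (5T2), of order 10.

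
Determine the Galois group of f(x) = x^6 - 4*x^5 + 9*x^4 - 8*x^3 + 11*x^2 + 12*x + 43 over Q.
C_6 (also written C6)

The polynomial f is an irreducible sextic over Q, so G = Gal(f/Q) is one of the 16 transitive subgroups 6T1, ..., 6T16 of S_6. The discriminant of f is -18046378835968, which is not a perfect square, so G is not contained in A_6. The transitive groups of degree 6 not contained in A_6 are: C_6 (6T1, order 6), S_3 (6T2, order 6), D_6 (6T3, order 12), C_3 x S_3 (6T5, order 18), A_4 x C_2 (6T6, order 24), S_4 (6T8, order 24), S_3 x S_3 (6T9, order 36), S_4 x C_2 (6T11, order 48), (S_3 x S_3) : C_2 (6T13, order 72), PGL(2,5) (6T14, order 120), S_6 (6T16, order 720). By Dedekind's theorem, for a prime p not dividing disc(f) the degrees of the irreducible factors of f mod p form the cycle type of an element of G. Factoring f modulo the 37 such primes p <= 167 (skipping 2, 7, which divide the discriminant), each new pattern first appears at: mod 3: f = (x^6 + 2x^5 + x^3 + 2x^2 + 1), pattern 6; mod 11: f = (x^3 + 10x + 3)(x^3 + 7x^2 + 10x + 7), pattern 3+3; mod 13: f = (x^2 + 4x + 12)(x^2 + 8x + 8)(x^2 + 10x + 6), pattern 2+2+2; mod 29: f = (x + 7)(x + 9)(x + 11)(x + 14)(x + 17)(x + 25), pattern 1+1+1+1+1+1. No other pattern occurs in this range, so the set of observed cycle types is {6, 3+3, 2+2+2, 1+1+1+1+1+1}. The candidates containing elements of all these cycle types are C_6 (6T1) of order 6, D_6 (6T3) of order 12, C_3 x S_3 (6T5) of order 18, A_4 x C_2 (6T6) of order 24, S_3 x S_3 (6T9) of order 36, S_4 x C_2 (6T11) of order 48, (S_3 x S_3) : C_2 (6T13) of order 72, PGL(2,5) (6T14) of order 120, S_6 (6T16) of order 720; the others are excluded. The observed types are precisely the cycle types that occur in C_6 (6T1). Each of the other remaining candidates has further cycle types, and by the Chebotarev density theorem the matching factorization patterns would occur for a proportion of primes equal to their share of the group: D_6 (6T3) additionally contains elements of type 2+2+1+1 (3 of its 12 elements, about 25% of primes); C_3 x S_3 (6T5) additionally contains elements of type 3+1+1+1 (4 of its 18 elements, about 22% of primes); A_4 x C_2 (6T6) additionally contains elements of type 2+2+1+1, 2+1+1+1+1 (6 of its 24 elements, about 25% of primes); S_3 x S_3 (6T9) additionally contains elements of type 3+1+1+1, 2+2+1+1 (13 of its 36 elements, about 36% of primes); S_4 x C_2 (6T11) additionally contains elements of type 4+2, 4+1+1, 2+2+1+1, 2+1+1+1+1 (24 of its 48 elements, about 50% of primes); (S_3 x S_3) : C_2 (6T13) additionally contains elements of type 4+2, 3+2+1, 3+1+1+1, 2+2+1+1, 2+1+1+1+1 (49 of its 72 elements, about 68% of primes); PGL(2,5) (6T14) additionally contains elements of type 5+1, 4+1+1, 2+2+1+1 (69 of its 120 elements, about 58% of primes); S_6 (6T16) additionally contains elements of type 5+1, 4+2, 4+1+1, 3+2+1, 3+1+1+1, 2+2+1+1, 2+1+1+1+1 (544 of its 720 elements, about 76% of primes). None of the 37 primes tested shows any such pattern (for each of these groups the chance of that is below 10^-4), which rules them out. Hence G = C_6 (6T1), of order 6.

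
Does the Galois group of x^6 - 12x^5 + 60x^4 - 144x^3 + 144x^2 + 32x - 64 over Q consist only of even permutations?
The polynomial is irreducible of degree 6 over Q. Its discriminant is 53451941740544, which is not a perfect square. A Galois group lies in the alternating group exactly when the discriminant is a square in Q, so the Galois group (S_6) is not contained in A_6.

No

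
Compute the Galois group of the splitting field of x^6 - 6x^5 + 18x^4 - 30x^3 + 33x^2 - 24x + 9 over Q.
The polynomial f is an irreducible sextic over Q, so G = Gal(f/Q) is one of the 16 transitive subgroups 6T1, ..., 6T16 of S_6. The discriminant of f is -16003008, which is not a perfect square, so G is not contained in A_6. The transitive groups of degree 6 not contained in A_6 are: C_6 (6T1, order 6), S_3 (6T2, order 6), D_6 (6T3, order 12), C_3 x S_3 (6T5, order 18), A_4 x C_2 (6T6, order 24), S_4 (6T8, order 24), S_3 x S_3 (6T9, order 36), S_4 x C_2 (6T11, order 48), (S_3 x S_3) : C_2 (6T13, order 72), PGL(2,5) (6T14, order 120), S_6 (6T16, order 720). By Dedekind's theorem, for a prime p not dividing disc(f) the degrees of the irreducible factors of f mod p form the cycle type of an element of G. Factoring f modulo the 21 such primes p <= 89 (skipping 2, 3, 7, which divide the discriminant), each new pattern first appears at: mod 5: f = (x^6 + 4x^5 + 3x^4 + 3x^2 + x + 4), pattern 6; mod 11: f = (x + 1)(x^5 + 4x^4 + 3x^3 + 9), pattern 5+1; mod 13: f = (x + 7)(x + 11)(x^4 + 2x^3 + 9x^2 + 5x + 4), pattern 4+1+1; mod 23: f = (x + 15)(x + 19)(x^2 + 13x + 3)(x^2 + 16x + 8), pattern 2+2+1+1; mod 43: f = (x^3 + 16x^2 + 6x + 18)(x^3 + 21x^2 + 20x + 22), pattern 3+3; mod 61: f = (x^2 + 12x + 46)(x^2 + 16x + 56)(x^2 + 27x + 5), pattern 2+2+2. No other pattern occurs in this range, so the set of observed cycle types is {6, 5+1, 4+1+1, 2+2+1+1, 3+3, 2+2+2}. The candidates containing elements of all these cycle types are PGL(2,5) (6T14) of order 120, S_6 (6T16) of order 720; the others are excluded. The observed types are precisely the cycle types that occur in PGL(2,5) (6T14) (apart from the identity). Each of the other remaining candidates has further cycle types, and by the Chebotarev density theorem the matching factorization patterns would occur for a proportion of primes equal to their share of the group: S_6 (6T16) additionally contains elements of type 4+2, 3+2+1, 3+1+1+1, 2+1+1+1+1 (265 of its 720 elements, about 37% of primes). None of the 21 primes tested shows any such pattern (for each of these groups the chance of that is below 10^-4), which rules them out. Hence G = PGL(2,5) (6T14), of order 120.

6T14: PGL(2,5)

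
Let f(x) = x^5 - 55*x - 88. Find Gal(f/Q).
A_5 (order 60)

The polynomial f is an irreducible quintic over Q, so G = Gal(f/Q) is a transitive subgroup of S_5: one of C_5 (5T1, order 5), D_5 (5T2, order 10), F_20 (5T3, order 20), A_5 (5T4, order 60) or S_5 (5T5, order 120). The discriminant of f is 58564000000 = 242000^2, a perfect square, so G is contained in A_5. The transitive groups of degree 5 contained in A_5 are: C_5 (5T1, order 5), D_5 (5T2, order 10), A_5 (5T4, order 60). By Dedekind's theorem, for a prime p not dividing disc(f) the degrees of the irreducible factors of f mod p form the cycle type of an element of G. Factoring f modulo the 3 such primes p <= 13 (skipping 2, 5, 11, which divide the discriminant), each new pattern first appears at: mod 3: f = (x^5 + 2x + 2), pattern 5; mod 13: f = (x + 5)(x + 7)(x^3 + x^2 + 5x + 9), pattern 3+1+1. No other pattern occurs in this range, so the set of observed cycle types is {5, 3+1+1}. Among the candidates above, the only group containing elements of all these cycle types is A_5 (5T4) — each of C_5 (5T1), D_5 (5T2) lacks at least one of them. Hence G = A_5 (5T4), of order 60.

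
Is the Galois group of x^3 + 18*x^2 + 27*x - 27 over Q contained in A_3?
Yes

The polynomial is irreducible of degree 3 over Q. Its discriminant is 531441 = 729^2, a perfect square. A Galois group lies in the alternating group exactly when the discriminant is a square in Q, so the Galois group (C_3) is contained in A_3.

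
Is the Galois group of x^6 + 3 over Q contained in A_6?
No

The polynomial is irreducible of degree 6 over Q. Its discriminant is -11337408, which is not a perfect square. A Galois group lies in the alternating group exactly when the discriminant is a square in Q, so the Galois group (S_3) is not contained in A_6.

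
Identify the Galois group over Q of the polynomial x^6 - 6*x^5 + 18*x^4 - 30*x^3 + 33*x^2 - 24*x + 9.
The polynomial f is an irreducible sextic over Q, so G = Gal(f/Q) is one of the 16 transitive subgroups 6T1, ..., 6T16 of S_6. The discriminant of f is -16003008, which is not a perfect square, so G is not contained in A_6. The transitive groups of degree 6 not contained in A_6 are: C_6 (6T1, order 6), S_3 (6T2, order 6), D_6 (6T3, order 12), C_3 x S_3 (6T5, order 18), A_4 x C_2 (6T6, order 24), S_4 (6T8, order 24), S_3 x S_3 (6T9, order 36), S_4 x C_2 (6T11, order 48), (S_3 x S_3) : C_2 (6T13, order 72), PGL(2,5) (6T14, order 120), S_6 (6T16, order 720). By Dedekind's theorem, for a prime p not dividing disc(f) the degrees of the irreducible factors of f mod p form the cycle type of an element of G. Factoring f modulo the 21 such primes p <= 89 (skipping 2, 3, 7, which divide the discriminant), each new pattern first appears at: mod 5: f = (x^6 + 4x^5 + 3x^4 + 3x^2 + x + 4), pattern 6; mod 11: f = (x + 1)(x^5 + 4x^4 + 3x^3 + 9), pattern 5+1; mod 13: f = (x + 7)(x + 11)(x^4 + 2x^3 + 9x^2 + 5x + 4), pattern 4+1+1; mod 23: f = (x + 15)(x + 19)(x^2 + 13x + 3)(x^2 + 16x + 8), pattern 2+2+1+1; mod 43: f = (x^3 + 16x^2 + 6x + 18)(x^3 + 21x^2 + 20x + 22), pattern 3+3; mod 61: f = (x^2 + 12x + 46)(x^2 + 16x + 56)(x^2 + 27x + 5), pattern 2+2+2. No other pattern occurs in this range, so the set of observed cycle types is {6, 5+1, 4+1+1, 2+2+1+1, 3+3, 2+2+2}. The candidates containing elements of all these cycle types are PGL(2,5) (6T14) of order 120, S_6 (6T16) of order 720; the others are excluded. The observed types are precisely the cycle types that occur in PGL(2,5) (6T14) (apart from the identity). Each of the other remaining candidates has further cycle types, and by the Chebotarev density theorem the matching factorization patterns would occur for a proportion of primes equal to their share of the group: S_6 (6T16) additionally contains elements of type 4+2, 3+2+1, 3+1+1+1, 2+1+1+1+1 (265 of its 720 elements, about 37% of primes). None of the 21 primes tested shows any such pattern (for each of these groups the chance of that is below 10^-4), which rules them out. Hence G = PGL(2,5) (6T14), of order 120.

6T14: PGL(2,5)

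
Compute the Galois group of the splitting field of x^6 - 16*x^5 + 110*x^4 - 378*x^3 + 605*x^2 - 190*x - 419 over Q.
The polynomial f is an irreducible sextic over Q, so G = Gal(f/Q) is one of the 16 transitive subgroups 6T1, ..., 6T16 of S_6. The discriminant of f is 5729525925351424 = 75693632^2, a perfect square, so G is contained in A_6. The transitive groups of degree 6 contained in A_6 are: A_4 (6T4, order 12), S_4 (6T7, order 24), (C_3 x C_3) : C_4 (6T10, order 36), PSL(2,5) (6T12, order 60), A_6 (6T15, order 360). By Dedekind's theorem, for a prime p not dividing disc(f) the degrees of the irreducible factors of f mod p form the cycle type of an element of G. Factoring f modulo the 33 such primes p <= 149 (skipping 2, 7, which divide the discriminant), each new pattern first appears at: mod 3: f = (x^3 + 2x + 1)(x^3 + 2x^2 + 1), pattern 3+3; mod 13: f = (x + 6)(x + 11)(x^2 + 5)(x^2 + 6x + 2), pattern 2+2+1+1. No other pattern occurs in this range, so the set of observed cycle types is {3+3, 2+2+1+1}. The candidates containing elements of all these cycle types are A_4 (6T4) of order 12, S_4 (6T7) of order 24, (C_3 x C_3) : C_4 (6T10) of order 36, PSL(2,5) (6T12) of order 60, A_6 (6T15) of order 360; the others are excluded. The observed types are precisely the cycle types that occur in A_4 (6T4) (apart from the identity). Each of the other remaining candidates has further cycle types, and by the Chebotarev density theorem the matching factorization patterns would occur for a proportion of primes equal to their share of the group: S_4 (6T7) additionally contains elements of type 4+2 (6 of its 24 elements, about 25% of primes); (C_3 x C_3) : C_4 (6T10) additionally contains elements of type 4+2, 3+1+1+1 (22 of its 36 elements, about 61% of primes); PSL(2,5) (6T12) additionally contains elements of type 5+1 (24 of its 60 elements, about 40% of primes); A_6 (6T15) additionally contains elements of type 5+1, 4+2, 3+1+1+1 (274 of its 360 elements, about 76% of primes). None of the 33 primes tested shows any such pattern (for each of these groups the chance of that is below 10^-4), which rules them out. Hence G = A_4 (6T4), of order 12.

6T4: A_4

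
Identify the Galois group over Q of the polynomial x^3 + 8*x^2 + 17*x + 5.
C_3, A_3

The polynomial is an irreducible cubic over Q and its discriminant is 169 = 13^2, a perfect square. For an irreducible cubic, a square discriminant forces the Galois group to be A_3, the cyclic group of order 3.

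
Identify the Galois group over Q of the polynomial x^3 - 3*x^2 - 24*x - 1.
C_3 (order 3)

The polynomial is an irreducible cubic over Q and its discriminant is 59049 = 243^2, a perfect square. For an irreducible cubic, a square discriminant forces the Galois group to be A_3, the cyclic group of order 3.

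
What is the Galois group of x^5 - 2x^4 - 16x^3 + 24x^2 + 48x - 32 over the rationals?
5T1: C_5

The polynomial f is an irreducible quintic over Q, so G = Gal(f/Q) is a transitive subgroup of S_5: one of C_5 (5T1, order 5), D_5 (5T2, order 10), F_20 (5T3, order 20), A_5 (5T4, order 60) or S_5 (5T5, order 120). The discriminant of f is 15352201216 = 123904^2, a perfect square, so G is contained in A_5. The transitive groups of degree 5 contained in A_5 are: C_5 (5T1, order 5), D_5 (5T2, order 10), A_5 (5T4, order 60). By Dedekind's theorem, for a prime p not dividing disc(f) the degrees of the irreducible factors of f mod p form the cycle type of an element of G. Factoring f modulo the 14 such primes p <= 53 (skipping 2, 11, which divide the discriminant), each new pattern first appears at: mod 3: f = (x^5 + x^4 + 2x^3 + 1), pattern 5; mod 23: f = (x + 5)(x + 8)(x + 12)(x + 20)(x + 22), pattern 1+1+1+1+1. No other pattern occurs in this range, so the set of observed cycle types is {5, 1+1+1+1+1}. The candidates containing elements of all these cycle types are C_5 (5T1) of order 5, D_5 (5T2) of order 10, A_5 (5T4) of order 60; the others are excluded. The observed types are precisely the cycle types that occur in C_5 (5T1). Each of the other remaining candidates has further cycle types, and by the Chebotarev density theorem the matching factorization patterns would occur for a proportion of primes equal to their share of the group: D_5 (5T2) additionally contains elements of type 2+2+1 (5 of its 10 elements, about 50% of primes); A_5 (5T4) additionally contains elements of type 3+1+1, 2+2+1 (35 of its 60 elements, about 58% of primes). None of the 14 primes tested shows any such pattern (for each of these groups the chance of that is below 10^-4), which rules them out. Hence G = C_5 (5T1), of order 5.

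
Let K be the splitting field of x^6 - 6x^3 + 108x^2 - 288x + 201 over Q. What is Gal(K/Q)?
S_3

The polynomial f is an irreducible sextic over Q, so G = Gal(f/Q) is one of the 16 transitive subgroups 6T1, ..., 6T16 of S_6. The discriminant of f is -941328478973952, which is not a perfect square, so G is not contained in A_6. The transitive groups of degree 6 not contained in A_6 are: C_6 (6T1, order 6), S_3 (6T2, order 6), D_6 (6T3, order 12), C_3 x S_3 (6T5, order 18), A_4 x C_2 (6T6, order 24), S_4 (6T8, order 24), S_3 x S_3 (6T9, order 36), S_4 x C_2 (6T11, order 48), (S_3 x S_3) : C_2 (6T13, order 72), PGL(2,5) (6T14, order 120), S_6 (6T16, order 720). By Dedekind's theorem, for a prime p not dividing disc(f) the degrees of the irreducible factors of f mod p form the cycle type of an element of G. Factoring f modulo the 23 such primes p <= 103 (skipping 2, 3, 17, 67, which divide the discriminant), each new pattern first appears at: mod 5: f = (x^2 + 3)(x^2 + x + 2)(x^2 + 4x + 1), pattern 2+2+2; mod 7: f = (x^3 + 2x + 6)(x^3 + 5x + 2), pattern 3+3; mod 61: f = (x + 3)(x + 13)(x + 15)(x + 18)(x + 33)(x + 40), pattern 1+1+1+1+1+1. No other pattern occurs in this range, so the set of observed cycle types is {2+2+2, 3+3, 1+1+1+1+1+1}. The candidates containing elements of all these cycle types are C_6 (6T1) of order 6, S_3 (6T2) of order 6, D_6 (6T3) of order 12, C_3 x S_3 (6T5) of order 18, A_4 x C_2 (6T6) of order 24, S_4 (6T8) of order 24, S_3 x S_3 (6T9) of order 36, S_4 x C_2 (6T11) of order 48, (S_3 x S_3) : C_2 (6T13) of order 72, PGL(2,5) (6T14) of order 120, S_6 (6T16) of order 720; the others are excluded. The observed types are precisely the cycle types that occur in S_3 (6T2). Each of the other remaining candidates has further cycle types, and by the Chebotarev density theorem the matching factorization patterns would occur for a proportion of primes equal to their share of the group: C_6 (6T1) additionally contains elements of type 6 (2 of its 6 elements, about 33% of primes); D_6 (6T3) additionally contains elements of type 6, 2+2+1+1 (5 of its 12 elements, about 42% of primes); C_3 x S_3 (6T5) additionally contains elements of type 6, 3+1+1+1 (10 of its 18 elements, about 56% of primes); A_4 x C_2 (6T6) additionally contains elements of type 6, 2+2+1+1, 2+1+1+1+1 (14 of its 24 elements, about 58% of primes); S_4 (6T8) additionally contains elements of type 4+1+1, 2+2+1+1 (9 of its 24 elements, about 38% of primes); S_3 x S_3 (6T9) additionally contains elements of type 6, 3+1+1+1, 2+2+1+1 (25 of its 36 elements, about 69% of primes); S_4 x C_2 (6T11) additionally contains elements of type 6, 4+2, 4+1+1, 2+2+1+1, 2+1+1+1+1 (32 of its 48 elements, about 67% of primes); (S_3 x S_3) : C_2 (6T13) additionally contains elements of type 6, 4+2, 3+2+1, 3+1+1+1, 2+2+1+1, 2+1+1+1+1 (61 of its 72 elements, about 85% of primes); PGL(2,5) (6T14) additionally contains elements of type 6, 5+1, 4+1+1, 2+2+1+1 (89 of its 120 elements, about 74% of primes); S_6 (6T16) additionally contains elements of type 6, 5+1, 4+2, 4+1+1, 3+2+1, 3+1+1+1, 2+2+1+1, 2+1+1+1+1 (664 of its 720 elements, about 92% of primes). None of the 23 primes tested shows any such pattern (for each of these groups the chance of that is below 10^-4), which rules them out. Hence G = S_3 (6T2), of order 6.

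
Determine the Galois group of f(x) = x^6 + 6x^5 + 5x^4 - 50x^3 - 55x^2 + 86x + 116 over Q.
(C_3 x C_3) : C_4, the transitive group 6T10 of order 36

The polynomial f is an irreducible sextic over Q, so G = Gal(f/Q) is one of the 16 transitive subgroups 6T1, ..., 6T16 of S_6. The discriminant of f is 38875225000000 = 6235000^2, a perfect square, so G is contained in A_6. The transitive groups of degree 6 contained in A_6 are: A_4 (6T4, order 12), S_4 (6T7, order 24), (C_3 x C_3) : C_4 (6T10, order 36), PSL(2,5) (6T12, order 60), A_6 (6T15, order 360). By Dedekind's theorem, for a prime p not dividing disc(f) the degrees of the irreducible factors of f mod p form the cycle type of an element of G. Factoring f modulo the 19 such primes p <= 83 (skipping 2, 5, 29, 43, which divide the discriminant), each new pattern first appears at: mod 3: f = (x^2 + x + 2)(x^4 + 2x^3 + x^2 + 2x + 1), pattern 4+2; mod 11: f = (x^3 + 7x^2 + x + 8)(x^3 + 10x^2 + 9), pattern 3+3; mod 19: f = (x + 2)(x + 16)(x^2 + 11x + 3)(x^2 + 15x + 2), pattern 2+2+1+1; mod 61: f = (x + 22)(x + 25)(x + 43)(x^3 + 38x^2 + 53x + 41), pattern 3+1+1+1. No other pattern occurs in this range, so the set of observed cycle types is {4+2, 3+3, 2+2+1+1, 3+1+1+1}. The candidates containing elements of all these cycle types are (C_3 x C_3) : C_4 (6T10) of order 36, A_6 (6T15) of order 360; the others are excluded. The observed types are precisely the cycle types that occur in (C_3 x C_3) : C_4 (6T10) (apart from the identity). Each of the other remaining candidates has further cycle types, and by the Chebotarev density theorem the matching factorization patterns would occur for a proportion of primes equal to their share of the group: A_6 (6T15) additionally contains elements of type 5+1 (144 of its 360 elements, about 40% of primes). None of the 19 primes tested shows any such pattern (for each of these groups the chance of that is below 10^-4), which rules them out. Hence G = (C_3 x C_3) : C_4 (6T10), of order 36.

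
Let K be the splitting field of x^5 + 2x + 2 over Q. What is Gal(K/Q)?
5T5: S_5

The polynomial f is an irreducible quintic over Q, so G = Gal(f/Q) is a transitive subgroup of S_5: one of C_5 (5T1, order 5), D_5 (5T2, order 10), F_20 (5T3, order 20), A_5 (5T4, order 60) or S_5 (5T5, order 120). The discriminant of f is 58192, which is not a perfect square, so G is not contained in A_5. The transitive groups of degree 5 not contained in A_5 are: F_20 (5T3, order 20), S_5 (5T5, order 120). By Dedekind's theorem, for a prime p not dividing disc(f) the degrees of the irreducible factors of f mod p form the cycle type of an element of G. Factoring f modulo the 5 such primes p <= 13 (skipping 2, which divides the discriminant), each new pattern first appears at: mod 3: f = (x^5 + 2x + 2), pattern 5; mod 5: f = (x + 4)(x^4 + x^3 + x^2 + x + 3), pattern 4+1; mod 13: f = (x + 3)(x + 5)(x^3 + 5x^2 + 10x + 1), pattern 3+1+1. No other pattern occurs in this range, so the set of observed cycle types is {5, 4+1, 3+1+1}. Among the candidates above, the only group containing elements of all these cycle types is S_5 (5T5) — F_20 (5T3) lacks at least one of them. Hence G = S_5 (5T5), of order 120.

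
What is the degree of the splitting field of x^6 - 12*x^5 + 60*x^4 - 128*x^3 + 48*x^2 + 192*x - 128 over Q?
12

The degree of the splitting field over Q equals the order of the Galois group, so first determine the group. The polynomial f is an irreducible sextic over Q, so G = Gal(f/Q) is one of the 16 transitive subgroups 6T1, ..., 6T16 of S_6. The discriminant of f is 1352605460594688, which is not a perfect square, so G is not contained in A_6. The transitive groups of degree 6 not contained in A_6 are: C_6 (6T1, order 6), S_3 (6T2, order 6), D_6 (6T3, order 12), C_3 x S_3 (6T5, order 18), A_4 x C_2 (6T6, order 24), S_4 (6T8, order 24), S_3 x S_3 (6T9, order 36), S_4 x C_2 (6T11, order 48), (S_3 x S_3) : C_2 (6T13, order 72), PGL(2,5) (6T14, order 120), S_6 (6T16, order 720). By Dedekind's theorem, for a prime p not dividing disc(f) the degrees of the irreducible factors of f mod p form the cycle type of an element of G. Factoring f modulo the 79 such primes p <= 419 (skipping 2, 3, which divide the discriminant), each new pattern first appears at: mod 5: f = (x^6 + 3x^5 + 2x^3 + 3x^2 + 2x + 2), pattern 6; mod 7: f = (x^2 + x + 3)(x^2 + 2x + 3)(x^2 + 6x + 6), pattern 2+2+2; mod 11: f = (x + 2)(x + 10)(x^2 + 3x + 6)(x^2 + 6x + 7), pattern 2+2+1+1; mod 13: f = (x^3 + 7x^2 + 12x + 1)(x^3 + 7x^2 + 12x + 2), pattern 3+3; mod 97: f = (x + 34)(x + 45)(x + 52)(x + 60)(x + 91)(x + 94), pattern 1+1+1+1+1+1. No other pattern occurs in this range, so the set of observed cycle types is {6, 2+2+2, 2+2+1+1, 3+3, 1+1+1+1+1+1}. The candidates containing elements of all these cycle types are D_6 (6T3) of order 12, A_4 x C_2 (6T6) of order 24, S_3 x S_3 (6T9) of order 36, S_4 x C_2 (6T11) of order 48, (S_3 x S_3) : C_2 (6T13) of order 72, PGL(2,5) (6T14) of order 120, S_6 (6T16) of order 720; the others are excluded. The observed types are precisely the cycle types that occur in D_6 (6T3). Each of the other remaining candidates has further cycle types, and by the Chebotarev density theorem the matching factorization patterns would occur for a proportion of primes equal to their share of the group: A_4 x C_2 (6T6) additionally contains elements of type 2+1+1+1+1 (3 of its 24 elements, about 12% of primes); S_3 x S_3 (6T9) additionally contains elements of type 3+1+1+1 (4 of its 36 elements, about 11% of primes); S_4 x C_2 (6T11) additionally contains elements of type 4+2, 4+1+1, 2+1+1+1+1 (15 of its 48 elements, about 31% of primes); (S_3 x S_3) : C_2 (6T13) additionally contains elements of type 4+2, 3+2+1, 3+1+1+1, 2+1+1+1+1 (40 of its 72 elements, about 56% of primes); PGL(2,5) (6T14) additionally contains elements of type 5+1, 4+1+1 (54 of its 120 elements, about 45% of primes); S_6 (6T16) additionally contains elements of type 5+1, 4+2, 4+1+1, 3+2+1, 3+1+1+1, 2+1+1+1+1 (499 of its 720 elements, about 69% of primes). None of the 79 primes tested shows any such pattern (for each of these groups the chance of that is below 10^-4), which rules them out. Hence G = D_6 (6T3), of order 12. The Galois group D_6 (6T3) has order 12, so the splitting field has degree 12 over Q.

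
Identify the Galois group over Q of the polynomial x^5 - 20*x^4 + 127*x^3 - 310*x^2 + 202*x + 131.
C_5 (order 5)

The polynomial f is an irreducible quintic over Q, so G = Gal(f/Q) is a transitive subgroup of S_5: one of C_5 (5T1, order 5), D_5 (5T2, order 10), F_20 (5T3, order 20), A_5 (5T4, order 60) or S_5 (5T5, order 120). The discriminant of f is 61348849969 = 247687^2, a perfect square, so G is contained in A_5. The transitive groups of degree 5 contained in A_5 are: C_5 (5T1, order 5), D_5 (5T2, order 10), A_5 (5T4, order 60). By Dedekind's theorem, for a prime p not dividing disc(f) the degrees of the irreducible factors of f mod p form the cycle type of an element of G. Factoring f modulo the 14 such primes p <= 53 (skipping 11, 23, which divide the discriminant), each new pattern first appears at: mod 2: f = (x^5 + x^3 + 1), pattern 5; mod 43: f = (x + 2)(x + 3)(x + 4)(x + 24)(x + 33), pattern 1+1+1+1+1. No other pattern occurs in this range, so the set of observed cycle types is {5, 1+1+1+1+1}. The candidates containing elements of all these cycle types are C_5 (5T1) of order 5, D_5 (5T2) of order 10, A_5 (5T4) of order 60; the others are excluded. The observed types are precisely the cycle types that occur in C_5 (5T1). Each of the other remaining candidates has further cycle types, and by the Chebotarev density theorem the matching factorization patterns would occur for a proportion of primes equal to their share of the group: D_5 (5T2) additionally contains elements of type 2+2+1 (5 of its 10 elements, about 50% of primes); A_5 (5T4) additionally contains elements of type 3+1+1, 2+2+1 (35 of its 60 elements, about 58% of primes). None of the 14 primes tested shows any such pattern (for each of these groups the chance of that is below 10^-4), which rules them out. Hence G = C_5 (5T1), of order 5.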